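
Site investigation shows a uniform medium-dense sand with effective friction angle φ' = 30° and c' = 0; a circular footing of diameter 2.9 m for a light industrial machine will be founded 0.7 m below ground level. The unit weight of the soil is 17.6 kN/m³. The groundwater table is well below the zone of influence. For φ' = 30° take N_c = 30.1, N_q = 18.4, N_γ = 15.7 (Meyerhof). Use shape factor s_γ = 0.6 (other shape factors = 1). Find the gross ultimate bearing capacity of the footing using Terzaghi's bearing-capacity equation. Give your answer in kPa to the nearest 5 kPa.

q_ult ≈ 465 kPa

q = γ·D_f = 17.6 × 0.7 = 12.32 kPa.
q·N_q = 12.32 × 18.4 = 226.69 kPa
0.5·γ·B·N_γ·s_γ = 0.5 × 17.6 × 2.9 × 15.7 × 0.6 = 240.4 kPa
q_ult = 226.69 + 240.4 = 467.09 kPa.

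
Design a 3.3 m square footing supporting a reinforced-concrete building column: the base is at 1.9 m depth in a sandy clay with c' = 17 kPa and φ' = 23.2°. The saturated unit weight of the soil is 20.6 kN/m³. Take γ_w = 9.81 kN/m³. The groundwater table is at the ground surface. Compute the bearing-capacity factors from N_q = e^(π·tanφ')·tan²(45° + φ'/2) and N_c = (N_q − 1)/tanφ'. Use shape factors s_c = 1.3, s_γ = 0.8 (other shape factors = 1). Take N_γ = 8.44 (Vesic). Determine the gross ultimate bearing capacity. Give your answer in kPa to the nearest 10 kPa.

q_ult ≈ 710 kPa

tan23.2° = 0.4286, so N_q = e^(π×0.4286)·tan²(56.6°) = 3.844 × 2.3 = 8.84.
N_c = (8.84 − 1)/tan23.2° = 18.29.
Water table at ground surface, so effective unit weight γ' = 20.6 − 9.81 = 10.79 kN/m³ is used throughout; overburden q = 10.79 × 1.9 = 20.501 kPa; the same γ' applies in the ½γBN_γ term.
Cohesion term c·N_c·s_c = 17 × 18.294 × 1.3 = 404.31 kPa; surcharge term q·N_q = 20.501 × 8.841 = 181.25 kPa; self-weight term 0.5·γ·B·N_γ·s_γ = 0.5 × 10.79 × 3.3 × 8.44 × 0.8 = 120.21 kPa.
q_ult = 404.31 + 181.25 + 120.21 = 705.77 kPa.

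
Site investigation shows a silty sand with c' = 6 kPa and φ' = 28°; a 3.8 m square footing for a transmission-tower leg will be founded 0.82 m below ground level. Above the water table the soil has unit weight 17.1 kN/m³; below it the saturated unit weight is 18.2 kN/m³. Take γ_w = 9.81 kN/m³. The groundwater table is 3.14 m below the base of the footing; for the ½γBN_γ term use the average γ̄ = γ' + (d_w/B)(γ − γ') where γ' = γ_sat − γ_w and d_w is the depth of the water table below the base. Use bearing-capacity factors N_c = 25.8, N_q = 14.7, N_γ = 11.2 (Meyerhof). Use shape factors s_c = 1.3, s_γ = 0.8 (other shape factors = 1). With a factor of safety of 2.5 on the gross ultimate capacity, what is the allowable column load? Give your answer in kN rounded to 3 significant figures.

P_all ≈ 3890 kN

Effective surcharge at the founding depth q = γ·D_f = 17.1 × 0.82 = 14.022 kPa.
With d_w = 3.14 m < B, γ̄ = 8.39 + (3.14/3.8) × (17.1 − 8.39) = 15.587 kN/m³.
q_ult = c·N_c·s_c + q·N_q + 0.5·γ·B·N_γ·s_γ
     = 6 × 25.8 × 1.3 + 14.022 × 14.7 + 0.5 × 15.587 × 3.8 × 11.2 × 0.8
     = 201.24 + 206.12 + 265.36 = 672.72 kPa.
Gross allowable pressure q_all = 672.72 / 2.5 = 269.09 kPa.
Footing area = 14.44 m², so allowable column load = 269.09 × 14.44 = 3885.6 kN.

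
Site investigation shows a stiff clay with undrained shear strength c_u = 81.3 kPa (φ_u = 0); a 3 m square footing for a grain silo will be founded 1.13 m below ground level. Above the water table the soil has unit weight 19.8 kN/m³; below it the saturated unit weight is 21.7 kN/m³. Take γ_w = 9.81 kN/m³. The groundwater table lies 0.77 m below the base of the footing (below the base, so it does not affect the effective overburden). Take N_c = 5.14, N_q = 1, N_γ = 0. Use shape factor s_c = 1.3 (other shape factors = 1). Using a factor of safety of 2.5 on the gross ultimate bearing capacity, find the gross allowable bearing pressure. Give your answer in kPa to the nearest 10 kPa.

Effective surcharge at the founding depth q = γ·D_f = 19.8 × 1.13 = 22.374 kPa.
q_ult = c·N_c·s_c + q·N_q
     = 81.3 × 5.14 × 1.3 + 22.374 × 1
     = 543.25 + 22.374 = 565.62 kPa.
q_all = 565.62 / 2.5 = 226.25 kPa.

q_all ≈ 230 kPa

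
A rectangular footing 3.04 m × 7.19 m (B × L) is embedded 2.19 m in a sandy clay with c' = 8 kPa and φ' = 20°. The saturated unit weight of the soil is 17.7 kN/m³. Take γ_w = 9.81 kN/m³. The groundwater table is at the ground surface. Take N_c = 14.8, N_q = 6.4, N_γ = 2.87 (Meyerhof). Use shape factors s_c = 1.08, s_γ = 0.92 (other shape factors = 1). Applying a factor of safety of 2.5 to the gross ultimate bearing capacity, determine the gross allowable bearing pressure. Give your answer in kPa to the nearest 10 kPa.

Water table at ground surface, so effective unit weight γ' = 17.7 − 9.81 = 7.89 kN/m³ is used throughout; overburden q = 7.89 × 2.19 = 17.279 kPa; the same γ' applies in the ½γBN_γ term.
Cohesion term c·N_c·s_c = 8 × 14.8 × 1.08 = 127.87 kPa; surcharge term q·N_q = 17.279 × 6.4 = 110.59 kPa; self-weight term 0.5·γ·B·N_γ·s_γ = 0.5 × 7.89 × 3.04 × 2.87 × 0.92 = 31.666 kPa.
q_ult = 127.87 + 110.59 + 31.666 = 270.12 kPa.
q_all = q_ult / FS = 270.12 / 2.5 = 108.05 kPa.

q_all ≈ 110 kPa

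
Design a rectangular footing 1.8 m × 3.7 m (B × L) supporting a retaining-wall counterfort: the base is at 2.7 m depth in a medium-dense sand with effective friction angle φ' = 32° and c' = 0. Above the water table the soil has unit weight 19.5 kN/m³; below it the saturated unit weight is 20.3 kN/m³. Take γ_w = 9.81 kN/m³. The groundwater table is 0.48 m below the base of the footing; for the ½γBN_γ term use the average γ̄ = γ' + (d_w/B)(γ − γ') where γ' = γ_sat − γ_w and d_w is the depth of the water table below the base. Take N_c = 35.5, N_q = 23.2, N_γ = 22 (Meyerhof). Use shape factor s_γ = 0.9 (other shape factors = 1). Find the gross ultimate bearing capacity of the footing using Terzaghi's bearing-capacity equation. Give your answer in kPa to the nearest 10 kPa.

q = γ·D_f = 19.5 × 2.7 = 52.65 kPa.
γ' = 10.49 kN/m³; averaging over the depth B below the base, γ̄ = γ' + (d_w/B)(γ − γ') = 12.893 kN/m³.
q·N_q = 52.65 × 23.2 = 1221.5 kPa
0.5·γ·B·N_γ·s_γ = 0.5 × 12.893 × 1.8 × 22 × 0.9 = 229.75 kPa
q_ult = 1221.5 + 229.75 = 1451.2 kPa.

q_ult ≈ 1450 kPa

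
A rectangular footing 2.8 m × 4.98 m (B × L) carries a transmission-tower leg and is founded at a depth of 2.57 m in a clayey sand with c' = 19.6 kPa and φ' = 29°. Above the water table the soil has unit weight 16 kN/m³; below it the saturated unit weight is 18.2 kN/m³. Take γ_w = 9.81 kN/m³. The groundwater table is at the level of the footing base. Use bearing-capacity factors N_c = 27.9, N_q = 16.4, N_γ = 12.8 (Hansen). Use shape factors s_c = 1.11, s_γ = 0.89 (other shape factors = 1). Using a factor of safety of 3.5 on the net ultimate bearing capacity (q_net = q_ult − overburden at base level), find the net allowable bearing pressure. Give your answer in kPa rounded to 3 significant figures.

q_all(net) ≈ 393 kPa

q = γ·D_f = 16 × 2.57 = 41.12 kPa.
For the ½γBN_γ term take γ' = 18.2 − 9.81 = 8.39 kN/m³ (soil below base is submerged).
c·N_c·s_c = 19.6 × 27.9 × 1.11 = 606.99 kPa
q·N_q = 41.12 × 16.4 = 674.37 kPa
0.5·γ·B·N_γ·s_γ = 0.5 × 8.39 × 2.8 × 12.8 × 0.89 = 133.81 kPa
q_ult = 606.99 + 674.37 + 133.81 = 1415.2 kPa.
q_net = 1415.2 − 41.12 = 1374.1 kPa.
q_all(net) = 1374.1 / 3.5 = 392.59 kPa.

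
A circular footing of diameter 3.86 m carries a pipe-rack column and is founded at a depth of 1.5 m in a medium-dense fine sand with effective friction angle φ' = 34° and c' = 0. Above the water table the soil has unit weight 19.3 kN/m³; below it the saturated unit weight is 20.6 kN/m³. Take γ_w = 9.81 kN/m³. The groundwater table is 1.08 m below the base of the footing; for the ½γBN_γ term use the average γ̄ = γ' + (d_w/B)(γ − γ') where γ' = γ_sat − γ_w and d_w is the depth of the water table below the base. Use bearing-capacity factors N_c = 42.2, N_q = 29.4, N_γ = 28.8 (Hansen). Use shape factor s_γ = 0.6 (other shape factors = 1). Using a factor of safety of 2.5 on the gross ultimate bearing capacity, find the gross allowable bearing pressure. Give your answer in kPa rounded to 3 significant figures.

q_all ≈ 516 kPa

q = γ·D_f = 19.3 × 1.5 = 28.95 kPa.
γ' = 10.79 kN/m³; averaging over the depth B below the base, γ̄ = γ' + (d_w/B)(γ − γ') = 13.171 kN/m³.
q·N_q = 28.95 × 29.4 = 851.13 kPa
0.5·γ·B·N_γ·s_γ = 0.5 × 13.171 × 3.86 × 28.8 × 0.6 = 439.26 kPa
q_ult = 851.13 + 439.26 = 1290.4 kPa.
q_all = 1290.4 / 2.5 = 516.16 kPa.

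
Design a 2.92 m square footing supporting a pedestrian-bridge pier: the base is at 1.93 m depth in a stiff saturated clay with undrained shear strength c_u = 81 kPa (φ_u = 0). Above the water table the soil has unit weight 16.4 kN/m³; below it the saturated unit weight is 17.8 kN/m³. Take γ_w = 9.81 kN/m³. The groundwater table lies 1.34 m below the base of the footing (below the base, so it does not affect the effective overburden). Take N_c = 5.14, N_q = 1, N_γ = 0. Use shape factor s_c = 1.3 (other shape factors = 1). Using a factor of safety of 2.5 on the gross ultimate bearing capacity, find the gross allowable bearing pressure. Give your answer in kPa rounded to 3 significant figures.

q_all ≈ 229 kPa

Effective surcharge at the founding depth q = γ·D_f = 16.4 × 1.93 = 31.652 kPa.
q_ult = c·N_c·s_c + q·N_q
     = 81 × 5.14 × 1.3 + 31.652 × 1
     = 541.24 + 31.652 = 572.89 kPa.
q_all = 572.89 / 2.5 = 229.16 kPa.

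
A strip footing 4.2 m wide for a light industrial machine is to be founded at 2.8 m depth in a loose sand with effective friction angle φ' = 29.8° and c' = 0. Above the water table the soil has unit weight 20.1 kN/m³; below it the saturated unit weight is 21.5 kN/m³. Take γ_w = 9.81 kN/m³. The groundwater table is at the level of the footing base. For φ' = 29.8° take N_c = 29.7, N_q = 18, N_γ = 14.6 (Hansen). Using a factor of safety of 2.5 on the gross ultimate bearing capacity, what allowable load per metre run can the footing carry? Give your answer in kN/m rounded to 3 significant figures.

≈ 2300 kN/m

Overburden at base level: q = 20.1 × 2.8 = 56.28 kPa.
Below the base the soil is submerged, so the ½γBN_γ term uses γ' = 21.5 − 9.81 = 11.69 kN/m³.
Surcharge term q·N_q = 56.28 × 18 = 1013 kPa; self-weight term 0.5·γ·B·N_γ = 0.5 × 11.69 × 4.2 × 14.6 = 358.42 kPa.
q_ult = 1013 + 358.42 = 1371.5 kPa.
Gross allowable pressure q_all = 1371.5 / 2.5 = 548.58 kPa.
Allowable wall load = q_all × B = 548.58 × 4.2 = 2304 kN per metre run.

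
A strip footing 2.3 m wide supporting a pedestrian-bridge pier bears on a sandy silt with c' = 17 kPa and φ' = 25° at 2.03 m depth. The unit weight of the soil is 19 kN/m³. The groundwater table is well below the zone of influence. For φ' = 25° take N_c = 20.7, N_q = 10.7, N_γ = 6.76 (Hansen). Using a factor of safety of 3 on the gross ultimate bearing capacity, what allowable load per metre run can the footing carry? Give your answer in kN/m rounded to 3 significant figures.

Effective surcharge at the founding depth q = γ·D_f = 19 × 2.03 = 38.57 kPa.
q_ult = c·N_c + q·N_q + 0.5·γ·B·N_γ
     = 17 × 20.7 + 38.57 × 10.7 + 0.5 × 19 × 2.3 × 6.76
     = 351.9 + 412.7 + 147.71 = 912.3 kPa.
Gross allowable pressure q_all = 912.3 / 3 = 304.1 kPa.
Allowable wall load = q_all × B = 304.1 × 2.3 = 699.43 kN per metre run.

≈ 699 kN/m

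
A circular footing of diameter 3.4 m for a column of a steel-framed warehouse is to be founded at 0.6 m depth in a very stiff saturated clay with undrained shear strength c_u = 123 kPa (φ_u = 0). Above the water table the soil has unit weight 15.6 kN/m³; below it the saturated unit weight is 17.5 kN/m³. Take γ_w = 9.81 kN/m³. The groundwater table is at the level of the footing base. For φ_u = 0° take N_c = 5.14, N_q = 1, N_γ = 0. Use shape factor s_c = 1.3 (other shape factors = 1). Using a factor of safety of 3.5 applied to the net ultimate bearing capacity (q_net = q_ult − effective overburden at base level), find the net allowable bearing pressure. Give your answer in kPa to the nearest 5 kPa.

q_all(net) ≈ 235 kPa

q = γ·D_f = 15.6 × 0.6 = 9.36 kPa.
c·N_c·s_c = 123 × 5.14 × 1.3 = 821.89 kPa
q·N_q = 9.36 × 1 = 9.36 kPa
q_ult = 821.89 + 9.36 = 831.25 kPa.
Net ultimate: q_net = 831.25 − 9.36 = 821.89 kPa.
q_all(net) = 821.89 / 3.5 = 234.82 kPa.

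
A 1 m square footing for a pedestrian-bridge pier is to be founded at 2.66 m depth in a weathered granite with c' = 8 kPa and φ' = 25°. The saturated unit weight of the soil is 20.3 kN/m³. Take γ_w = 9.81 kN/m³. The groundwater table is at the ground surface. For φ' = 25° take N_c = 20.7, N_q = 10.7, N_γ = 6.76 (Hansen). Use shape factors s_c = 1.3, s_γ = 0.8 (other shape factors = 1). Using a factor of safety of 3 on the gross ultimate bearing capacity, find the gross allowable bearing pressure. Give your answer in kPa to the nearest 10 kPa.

q_all ≈ 180 kPa

Water table at ground surface, so effective unit weight γ' = 20.3 − 9.81 = 10.49 kN/m³ is used throughout; overburden q = 10.49 × 2.66 = 27.903 kPa; the same γ' applies in the ½γBN_γ term.
Cohesion term c·N_c·s_c = 8 × 20.7 × 1.3 = 215.28 kPa; surcharge term q·N_q = 27.903 × 10.7 = 298.57 kPa; self-weight term 0.5·γ·B·N_γ·s_γ = 0.5 × 10.49 × 1 × 6.76 × 0.8 = 28.365 kPa.
q_ult = 215.28 + 298.57 + 28.365 = 542.21 kPa.
q_all = 542.21 / 3 = 180.74 kPa.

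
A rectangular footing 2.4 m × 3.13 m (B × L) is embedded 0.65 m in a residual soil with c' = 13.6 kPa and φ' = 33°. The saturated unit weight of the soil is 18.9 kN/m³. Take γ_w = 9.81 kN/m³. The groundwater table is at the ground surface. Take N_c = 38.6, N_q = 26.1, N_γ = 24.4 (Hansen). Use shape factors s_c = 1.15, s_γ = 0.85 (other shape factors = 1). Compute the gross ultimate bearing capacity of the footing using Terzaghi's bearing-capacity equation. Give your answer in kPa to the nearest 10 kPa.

q_ult ≈ 980 kPa

With the water table at the surface the whole profile is submerged: γ' = 18.9 − 9.81 = 9.09 kN/m³, so q = γ'·D_f = 5.9085 kPa; the same γ' applies in the ½γBN_γ term.
q_ult = c·N_c·s_c + q·N_q + 0.5·γ·B·N_γ·s_γ
     = 13.6 × 38.6 × 1.15 + 5.9085 × 26.1 + 0.5 × 9.09 × 2.4 × 24.4 × 0.85
     = 603.7 + 154.21 + 226.23 = 984.15 kPa.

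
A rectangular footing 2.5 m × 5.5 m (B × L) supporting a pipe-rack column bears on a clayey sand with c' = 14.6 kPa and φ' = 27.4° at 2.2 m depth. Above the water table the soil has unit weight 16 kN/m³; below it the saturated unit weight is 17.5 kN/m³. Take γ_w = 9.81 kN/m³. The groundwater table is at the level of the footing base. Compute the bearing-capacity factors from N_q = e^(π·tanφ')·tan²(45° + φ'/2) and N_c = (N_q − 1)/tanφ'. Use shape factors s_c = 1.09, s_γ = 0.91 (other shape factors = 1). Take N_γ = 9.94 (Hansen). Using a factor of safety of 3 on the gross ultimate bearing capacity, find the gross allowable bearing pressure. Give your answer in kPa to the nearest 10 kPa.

q_all ≈ 320 kPa

N_q = e^(π·tan27.4°)·tan²(58.7°) = 13.78; N_c = (N_q − 1)/tanφ' = 24.66.
q = γ·D_f = 16 × 2.2 = 35.2 kPa.
For the ½γBN_γ term take γ' = 17.5 − 9.81 = 7.69 kN/m³ (soil below base is submerged).
c·N_c·s_c = 14.6 × 24.665 × 1.09 = 392.51 kPa
q·N_q = 35.2 × 13.785 = 485.23 kPa
0.5·γ·B·N_γ·s_γ = 0.5 × 7.69 × 2.5 × 9.94 × 0.91 = 86.949 kPa
q_ult = 392.51 + 485.23 + 86.949 = 964.69 kPa.
q_all = 964.69 / 3 = 321.56 kPa.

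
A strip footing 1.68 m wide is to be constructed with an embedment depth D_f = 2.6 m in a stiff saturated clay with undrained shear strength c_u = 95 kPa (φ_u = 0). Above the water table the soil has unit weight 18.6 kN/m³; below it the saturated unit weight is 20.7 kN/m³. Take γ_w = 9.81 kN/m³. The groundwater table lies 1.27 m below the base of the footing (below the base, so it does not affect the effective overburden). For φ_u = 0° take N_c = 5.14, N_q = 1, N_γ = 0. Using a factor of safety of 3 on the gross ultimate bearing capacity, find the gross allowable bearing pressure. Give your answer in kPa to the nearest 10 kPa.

q_all ≈ 180 kPa

Overburden at base level: q = 18.6 × 2.6 = 48.36 kPa.
Cohesion term c·N_c = 95 × 5.14 = 488.3 kPa; surcharge term q·N_q = 48.36 × 1 = 48.36 kPa.
q_ult = 488.3 + 48.36 = 536.66 kPa.
q_all = 536.66 / 3 = 178.89 kPa.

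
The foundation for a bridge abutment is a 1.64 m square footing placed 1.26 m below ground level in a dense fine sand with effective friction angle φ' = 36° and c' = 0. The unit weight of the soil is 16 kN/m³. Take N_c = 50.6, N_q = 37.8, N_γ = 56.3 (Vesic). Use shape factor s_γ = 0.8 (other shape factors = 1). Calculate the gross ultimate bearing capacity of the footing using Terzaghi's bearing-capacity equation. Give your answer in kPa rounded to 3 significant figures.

q = γ·D_f = 16 × 1.26 = 20.16 kPa.
q·N_q = 20.16 × 37.8 = 762.05 kPa
0.5·γ·B·N_γ·s_γ = 0.5 × 16 × 1.64 × 56.3 × 0.8 = 590.92 kPa
q_ult = 762.05 + 590.92 = 1353 kPa.

q_ult ≈ 1350 kPa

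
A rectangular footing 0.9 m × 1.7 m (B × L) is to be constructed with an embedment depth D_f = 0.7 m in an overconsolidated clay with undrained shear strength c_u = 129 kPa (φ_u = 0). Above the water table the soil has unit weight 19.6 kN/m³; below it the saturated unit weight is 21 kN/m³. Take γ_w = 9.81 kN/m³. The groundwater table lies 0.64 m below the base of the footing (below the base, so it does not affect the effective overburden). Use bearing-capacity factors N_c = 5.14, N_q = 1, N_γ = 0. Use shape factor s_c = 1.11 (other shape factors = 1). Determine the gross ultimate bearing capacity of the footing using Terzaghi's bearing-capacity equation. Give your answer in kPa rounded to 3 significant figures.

q = γ·D_f = 19.6 × 0.7 = 13.72 kPa.
c·N_c·s_c = 129 × 5.14 × 1.11 = 736 kPa
q·N_q = 13.72 × 1 = 13.72 kPa
q_ult = 736 + 13.72 = 749.72 kPa.

q_ult ≈ 750 kPa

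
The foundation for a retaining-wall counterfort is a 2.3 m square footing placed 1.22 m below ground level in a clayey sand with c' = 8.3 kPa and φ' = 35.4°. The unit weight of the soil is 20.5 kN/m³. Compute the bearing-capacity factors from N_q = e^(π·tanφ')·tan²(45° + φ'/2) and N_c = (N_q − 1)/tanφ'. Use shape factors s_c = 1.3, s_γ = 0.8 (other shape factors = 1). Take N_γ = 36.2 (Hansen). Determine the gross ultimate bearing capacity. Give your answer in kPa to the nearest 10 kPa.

q_ult ≈ 2070 kPa

tan35.4° = 0.7107, so N_q = e^(π×0.7107)·tan²(62.7°) = 9.324 × 3.754 = 35.
N_c = (35 − 1)/tan35.4° = 47.84.
q = γ·D_f = 20.5 × 1.22 = 25.01 kPa.
c·N_c·s_c = 8.3 × 47.844 × 1.3 = 516.24 kPa
q·N_q = 25.01 × 35.001 = 875.37 kPa
0.5·γ·B·N_γ·s_γ = 0.5 × 20.5 × 2.3 × 36.2 × 0.8 = 682.73 kPa
q_ult = 516.24 + 875.37 + 682.73 = 2074.3 kPa.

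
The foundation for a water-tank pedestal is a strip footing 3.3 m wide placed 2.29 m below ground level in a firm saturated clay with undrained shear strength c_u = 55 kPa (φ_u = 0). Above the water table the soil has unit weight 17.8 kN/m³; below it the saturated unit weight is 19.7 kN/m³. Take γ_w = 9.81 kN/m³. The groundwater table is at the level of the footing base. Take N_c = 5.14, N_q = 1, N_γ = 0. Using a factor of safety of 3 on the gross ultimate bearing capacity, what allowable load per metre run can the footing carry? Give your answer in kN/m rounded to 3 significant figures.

q = γ·D_f = 17.8 × 2.29 = 40.762 kPa.
c·N_c = 55 × 5.14 = 282.7 kPa
q·N_q = 40.762 × 1 = 40.762 kPa
q_ult = 282.7 + 40.762 = 323.46 kPa.
Gross allowable pressure q_all = 323.46 / 3 = 107.82 kPa.
Allowable wall load = q_all × B = 107.82 × 3.3 = 355.81 kN per metre run.

≈ 356 kN/m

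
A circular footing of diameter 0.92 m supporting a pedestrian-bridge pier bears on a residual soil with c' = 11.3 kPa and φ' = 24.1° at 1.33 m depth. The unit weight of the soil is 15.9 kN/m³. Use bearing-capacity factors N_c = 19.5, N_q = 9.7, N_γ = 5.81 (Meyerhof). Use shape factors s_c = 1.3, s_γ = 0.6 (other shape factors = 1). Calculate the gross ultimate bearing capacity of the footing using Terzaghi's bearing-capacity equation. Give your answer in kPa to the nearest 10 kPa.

q_ult ≈ 520 kPa

Overburden at base level: q = 15.9 × 1.33 = 21.147 kPa.
Cohesion term c·N_c·s_c = 11.3 × 19.5 × 1.3 = 286.46 kPa; surcharge term q·N_q = 21.147 × 9.7 = 205.13 kPa; self-weight term 0.5·γ·B·N_γ·s_γ = 0.5 × 15.9 × 0.92 × 5.81 × 0.6 = 25.497 kPa.
q_ult = 286.46 + 205.13 + 25.497 = 517.08 kPa.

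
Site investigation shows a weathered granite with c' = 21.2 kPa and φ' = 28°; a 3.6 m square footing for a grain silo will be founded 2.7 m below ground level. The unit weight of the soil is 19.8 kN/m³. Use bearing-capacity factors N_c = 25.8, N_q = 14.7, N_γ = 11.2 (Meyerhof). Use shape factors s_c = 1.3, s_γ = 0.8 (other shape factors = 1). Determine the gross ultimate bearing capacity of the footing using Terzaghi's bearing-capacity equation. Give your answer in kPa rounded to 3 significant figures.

q_ult ≈ 1820 kPa

Effective surcharge at the founding depth q = γ·D_f = 19.8 × 2.7 = 53.46 kPa.
q_ult = c·N_c·s_c + q·N_q + 0.5·γ·B·N_γ·s_γ
     = 21.2 × 25.8 × 1.3 + 53.46 × 14.7 + 0.5 × 19.8 × 3.6 × 11.2 × 0.8
     = 711.05 + 785.86 + 319.33 = 1816.2 kPa.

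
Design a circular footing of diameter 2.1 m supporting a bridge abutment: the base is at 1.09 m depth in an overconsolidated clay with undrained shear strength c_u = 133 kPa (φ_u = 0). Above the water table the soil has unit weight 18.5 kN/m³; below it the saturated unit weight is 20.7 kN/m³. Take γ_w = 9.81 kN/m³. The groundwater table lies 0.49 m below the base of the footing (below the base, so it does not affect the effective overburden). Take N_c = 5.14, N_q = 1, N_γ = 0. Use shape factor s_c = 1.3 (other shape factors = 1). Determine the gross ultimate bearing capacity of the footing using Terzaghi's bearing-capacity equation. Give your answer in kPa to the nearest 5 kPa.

q_ult ≈ 910 kPa

Overburden at base level: q = 18.5 × 1.09 = 20.165 kPa.
Cohesion term c·N_c·s_c = 133 × 5.14 × 1.3 = 888.71 kPa; surcharge term q·N_q = 20.165 × 1 = 20.165 kPa.
q_ult = 888.71 + 20.165 = 908.87 kPa.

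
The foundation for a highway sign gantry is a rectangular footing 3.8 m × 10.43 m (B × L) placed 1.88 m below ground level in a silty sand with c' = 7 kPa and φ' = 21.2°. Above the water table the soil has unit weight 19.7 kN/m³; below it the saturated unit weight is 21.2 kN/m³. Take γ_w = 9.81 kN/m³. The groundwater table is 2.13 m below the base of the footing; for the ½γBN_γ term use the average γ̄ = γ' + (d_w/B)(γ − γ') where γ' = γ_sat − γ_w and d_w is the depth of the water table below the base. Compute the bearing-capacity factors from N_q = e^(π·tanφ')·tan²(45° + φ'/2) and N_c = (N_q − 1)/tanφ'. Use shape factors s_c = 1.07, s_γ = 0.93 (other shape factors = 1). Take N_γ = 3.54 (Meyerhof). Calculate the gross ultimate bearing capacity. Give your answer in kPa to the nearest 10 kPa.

q_ult ≈ 490 kPa

tan21.2° = 0.3879, so N_q = e^(π×0.3879)·tan²(55.6°) = 3.382 × 2.133 = 7.21.
N_c = (7.21 − 1)/tan21.2° = 16.02.
Effective surcharge at the founding depth q = γ·D_f = 19.7 × 1.88 = 37.036 kPa.
With d_w = 2.13 m < B, γ̄ = 11.39 + (2.13/3.8) × (19.7 − 11.39) = 16.048 kN/m³.
q_ult = c·N_c·s_c + q·N_q + 0.5·γ·B·N_γ·s_γ
     = 7 × 16.021 × 1.07 + 37.036 × 7.2142 + 0.5 × 16.048 × 3.8 × 3.54 × 0.93
     = 120 + 267.18 + 100.38 = 487.57 kPa.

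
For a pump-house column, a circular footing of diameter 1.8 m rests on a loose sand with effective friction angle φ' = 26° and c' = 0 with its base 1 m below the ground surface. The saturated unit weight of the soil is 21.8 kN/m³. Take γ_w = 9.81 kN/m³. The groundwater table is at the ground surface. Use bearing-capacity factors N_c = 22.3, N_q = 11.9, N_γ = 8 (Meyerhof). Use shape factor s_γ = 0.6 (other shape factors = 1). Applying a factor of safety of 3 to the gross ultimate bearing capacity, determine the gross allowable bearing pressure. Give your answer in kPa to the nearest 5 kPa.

q_all ≈ 65 kPa

γ' = 21.8 − 9.81 = 11.99 kN/m³ (submerged throughout). q = 11.99 × 1 = 11.99 kPa; the same γ' applies in the ½γBN_γ term.
q·N_q = 11.99 × 11.9 = 142.68 kPa
0.5·γ·B·N_γ·s_γ = 0.5 × 11.99 × 1.8 × 8 × 0.6 = 51.797 kPa
q_ult = 142.68 + 51.797 = 194.48 kPa.
q_all = q_ult / FS = 194.48 / 3 = 64.826 kPa.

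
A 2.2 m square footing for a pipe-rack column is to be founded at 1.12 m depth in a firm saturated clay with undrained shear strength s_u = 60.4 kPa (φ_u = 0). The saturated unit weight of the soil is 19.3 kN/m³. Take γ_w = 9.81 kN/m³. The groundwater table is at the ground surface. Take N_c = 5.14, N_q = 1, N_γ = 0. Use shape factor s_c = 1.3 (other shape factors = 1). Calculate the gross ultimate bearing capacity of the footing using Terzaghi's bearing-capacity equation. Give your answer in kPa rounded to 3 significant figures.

q_ult ≈ 414 kPa

With the water table at the surface the whole profile is submerged: γ' = 19.3 − 9.81 = 9.49 kN/m³, so q = γ'·D_f = 10.629 kPa.
q_ult = c·N_c·s_c + q·N_q
     = 60.4 × 5.14 × 1.3 + 10.629 × 1
     = 403.59 + 10.629 = 414.22 kPa.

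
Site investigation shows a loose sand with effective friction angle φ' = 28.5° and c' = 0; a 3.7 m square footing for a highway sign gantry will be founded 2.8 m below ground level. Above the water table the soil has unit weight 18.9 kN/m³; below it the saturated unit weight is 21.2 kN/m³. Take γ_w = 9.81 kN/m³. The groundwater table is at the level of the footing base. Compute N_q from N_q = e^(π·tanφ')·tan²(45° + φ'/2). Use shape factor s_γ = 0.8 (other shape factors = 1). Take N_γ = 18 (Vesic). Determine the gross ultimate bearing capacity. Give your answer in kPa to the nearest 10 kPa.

q_ult ≈ 1130 kPa

tan28.5° = 0.543, so N_q = e^(π×0.543)·tan²(59.25°) = 5.505 × 2.825 = 15.55.
Effective surcharge at the founding depth q = γ·D_f = 18.9 × 2.8 = 52.92 kPa.
The water table coincides with the base, so in the self-weight term γ → γ' = 11.39 kN/m³.
q_ult = q·N_q + 0.5·γ·B·N_γ·s_γ
     = 52.92 × 15.554 + 0.5 × 11.39 × 3.7 × 18 × 0.8
     = 823.14 + 303.43 = 1126.6 kPa.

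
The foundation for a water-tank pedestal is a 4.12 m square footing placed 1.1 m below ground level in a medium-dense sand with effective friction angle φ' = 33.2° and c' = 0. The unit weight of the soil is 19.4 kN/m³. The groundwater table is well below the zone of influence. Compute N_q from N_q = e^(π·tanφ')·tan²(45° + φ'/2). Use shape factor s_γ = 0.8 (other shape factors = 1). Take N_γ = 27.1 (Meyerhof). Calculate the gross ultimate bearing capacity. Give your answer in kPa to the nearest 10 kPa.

tan33.2° = 0.6544, so N_q = e^(π×0.6544)·tan²(61.6°) = 7.813 × 3.421 = 26.72.
q = γ·D_f = 19.4 × 1.1 = 21.34 kPa.
q·N_q = 21.34 × 26.725 = 570.31 kPa
0.5·γ·B·N_γ·s_γ = 0.5 × 19.4 × 4.12 × 27.1 × 0.8 = 866.42 kPa
q_ult = 570.31 + 866.42 = 1436.7 kPa.

q_ult ≈ 1440 kPa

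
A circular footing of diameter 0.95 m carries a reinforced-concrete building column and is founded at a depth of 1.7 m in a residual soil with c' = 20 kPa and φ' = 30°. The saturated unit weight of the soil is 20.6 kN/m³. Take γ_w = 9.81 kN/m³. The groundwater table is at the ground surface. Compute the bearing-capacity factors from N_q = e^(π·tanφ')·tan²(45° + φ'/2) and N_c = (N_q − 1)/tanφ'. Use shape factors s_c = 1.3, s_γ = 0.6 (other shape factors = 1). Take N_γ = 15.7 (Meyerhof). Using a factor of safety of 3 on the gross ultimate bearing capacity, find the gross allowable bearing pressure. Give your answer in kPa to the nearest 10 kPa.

N_q = e^(π·tan30°)·tan²(60°) = 18.4; N_c = (N_q − 1)/tanφ' = 30.14.
Water table at ground surface, so effective unit weight γ' = 20.6 − 9.81 = 10.79 kN/m³ is used throughout; overburden q = 10.79 × 1.7 = 18.343 kPa; the same γ' applies in the ½γBN_γ term.
Cohesion term c·N_c·s_c = 20 × 30.14 × 1.3 = 783.63 kPa; surcharge term q·N_q = 18.343 × 18.401 = 337.53 kPa; self-weight term 0.5·γ·B·N_γ·s_γ = 0.5 × 10.79 × 0.95 × 15.7 × 0.6 = 48.28 kPa.
q_ult = 783.63 + 337.53 + 48.28 = 1169.4 kPa.
q_all = 1169.4 / 3 = 389.81 kPa.

q_all ≈ 390 kPa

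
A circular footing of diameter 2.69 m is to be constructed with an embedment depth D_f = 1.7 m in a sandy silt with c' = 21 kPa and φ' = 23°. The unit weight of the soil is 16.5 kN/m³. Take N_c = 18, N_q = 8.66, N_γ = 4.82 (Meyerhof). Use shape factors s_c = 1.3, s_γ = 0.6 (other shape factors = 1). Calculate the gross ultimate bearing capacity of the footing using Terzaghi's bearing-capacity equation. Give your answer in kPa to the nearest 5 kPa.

Effective surcharge at the founding depth q = γ·D_f = 16.5 × 1.7 = 28.05 kPa.
q_ult = c·N_c·s_c + q·N_q + 0.5·γ·B·N_γ·s_γ
     = 21 × 18 × 1.3 + 28.05 × 8.66 + 0.5 × 16.5 × 2.69 × 4.82 × 0.6
     = 491.4 + 242.91 + 64.181 = 798.49 kPa.

q_ult ≈ 800 kPa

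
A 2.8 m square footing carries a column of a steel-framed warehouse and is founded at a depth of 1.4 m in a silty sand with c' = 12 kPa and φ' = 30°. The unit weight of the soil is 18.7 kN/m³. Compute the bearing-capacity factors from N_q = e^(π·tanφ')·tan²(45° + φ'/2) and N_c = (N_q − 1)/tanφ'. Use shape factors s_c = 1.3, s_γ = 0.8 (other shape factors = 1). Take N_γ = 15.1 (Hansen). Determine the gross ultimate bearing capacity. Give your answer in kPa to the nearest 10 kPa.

q_ult ≈ 1270 kPa

tan30° = 0.5774, so N_q = e^(π×0.5774)·tan²(60°) = 6.134 × 3.0 = 18.4.
N_c = (18.4 − 1)/tan30° = 30.14.
Effective surcharge at the founding depth q = γ·D_f = 18.7 × 1.4 = 26.18 kPa.
q_ult = c·N_c·s_c + q·N_q + 0.5·γ·B·N_γ·s_γ
     = 12 × 30.14 × 1.3 + 26.18 × 18.401 + 0.5 × 18.7 × 2.8 × 15.1 × 0.8
     = 470.18 + 481.74 + 316.25 = 1268.2 kPa.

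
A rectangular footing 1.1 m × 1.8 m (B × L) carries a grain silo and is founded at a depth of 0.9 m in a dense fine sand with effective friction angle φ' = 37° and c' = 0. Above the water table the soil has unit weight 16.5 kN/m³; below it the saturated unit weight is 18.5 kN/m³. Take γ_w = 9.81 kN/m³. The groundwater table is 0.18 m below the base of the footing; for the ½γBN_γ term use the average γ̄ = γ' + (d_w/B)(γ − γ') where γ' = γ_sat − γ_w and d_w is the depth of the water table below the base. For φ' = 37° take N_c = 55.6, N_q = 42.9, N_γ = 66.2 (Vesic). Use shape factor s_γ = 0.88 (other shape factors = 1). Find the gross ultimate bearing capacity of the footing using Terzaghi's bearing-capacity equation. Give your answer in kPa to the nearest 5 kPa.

q_ult ≈ 955 kPa

Overburden at base level: q = 16.5 × 0.9 = 14.85 kPa.
The water table is 0.18 m below the base (< B = 1.1 m), so the ½γBN_γ term uses γ̄ = γ' + (d_w/B)(γ − γ') = 8.69 + (0.18/1.1)(16.5 − 8.69) = 9.968 kN/m³.
Surcharge term q·N_q = 14.85 × 42.9 = 637.06 kPa; self-weight term 0.5·γ·B·N_γ·s_γ = 0.5 × 9.968 × 1.1 × 66.2 × 0.88 = 319.38 kPa.
q_ult = 637.06 + 319.38 = 956.45 kPa.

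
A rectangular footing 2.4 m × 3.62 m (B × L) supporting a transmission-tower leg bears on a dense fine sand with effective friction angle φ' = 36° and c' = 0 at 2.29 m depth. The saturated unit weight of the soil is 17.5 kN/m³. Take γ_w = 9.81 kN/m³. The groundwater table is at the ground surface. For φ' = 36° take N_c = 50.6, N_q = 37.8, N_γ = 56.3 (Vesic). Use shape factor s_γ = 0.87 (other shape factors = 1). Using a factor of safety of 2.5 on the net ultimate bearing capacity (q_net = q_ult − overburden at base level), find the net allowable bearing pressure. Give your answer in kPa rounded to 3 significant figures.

With the water table at the surface the whole profile is submerged: γ' = 17.5 − 9.81 = 7.69 kN/m³, so q = γ'·D_f = 17.61 kPa; the same γ' applies in the ½γBN_γ term.
q_ult = q·N_q + 0.5·γ·B·N_γ·s_γ
     = 17.61 × 37.8 + 0.5 × 7.69 × 2.4 × 56.3 × 0.87
     = 665.66 + 452 = 1117.7 kPa.
q_net = 1117.7 − 17.61 = 1100 kPa.
q_all(net) = 1100 / 2.5 = 440.02 kPa.

q_all(net) ≈ 440 kPa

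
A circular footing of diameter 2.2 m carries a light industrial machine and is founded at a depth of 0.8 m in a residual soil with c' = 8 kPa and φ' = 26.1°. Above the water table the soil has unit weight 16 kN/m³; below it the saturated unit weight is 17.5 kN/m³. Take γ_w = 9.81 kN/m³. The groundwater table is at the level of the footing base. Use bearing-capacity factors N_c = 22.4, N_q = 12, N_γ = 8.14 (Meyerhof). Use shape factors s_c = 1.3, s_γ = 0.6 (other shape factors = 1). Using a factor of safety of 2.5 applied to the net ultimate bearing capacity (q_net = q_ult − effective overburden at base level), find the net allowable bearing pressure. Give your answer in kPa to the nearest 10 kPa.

Overburden at base level: q = 16 × 0.8 = 12.8 kPa.
Below the base the soil is submerged, so the ½γBN_γ term uses γ' = 17.5 − 9.81 = 7.69 kN/m³.
Cohesion term c·N_c·s_c = 8 × 22.4 × 1.3 = 232.96 kPa; surcharge term q·N_q = 12.8 × 12 = 153.6 kPa; self-weight term 0.5·γ·B·N_γ·s_γ = 0.5 × 7.69 × 2.2 × 8.14 × 0.6 = 41.314 kPa.
q_ult = 232.96 + 153.6 + 41.314 = 427.87 kPa.
Net ultimate: q_net = 427.87 − 12.8 = 415.07 kPa.
q_all(net) = 415.07 / 2.5 = 166.03 kPa.

q_all(net) ≈ 170 kPa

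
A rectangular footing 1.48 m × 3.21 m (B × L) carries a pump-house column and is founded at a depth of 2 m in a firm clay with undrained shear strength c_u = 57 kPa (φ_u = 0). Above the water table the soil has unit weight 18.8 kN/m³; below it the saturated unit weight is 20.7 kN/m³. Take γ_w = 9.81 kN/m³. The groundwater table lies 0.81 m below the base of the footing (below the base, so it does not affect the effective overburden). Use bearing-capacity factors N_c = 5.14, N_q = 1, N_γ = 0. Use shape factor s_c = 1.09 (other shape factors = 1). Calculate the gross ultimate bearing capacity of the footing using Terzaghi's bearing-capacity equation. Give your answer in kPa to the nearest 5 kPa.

q = γ·D_f = 18.8 × 2 = 37.6 kPa.
c·N_c·s_c = 57 × 5.14 × 1.09 = 319.35 kPa
q·N_q = 37.6 × 1 = 37.6 kPa
q_ult = 319.35 + 37.6 = 356.95 kPa.

q_ult ≈ 355 kPa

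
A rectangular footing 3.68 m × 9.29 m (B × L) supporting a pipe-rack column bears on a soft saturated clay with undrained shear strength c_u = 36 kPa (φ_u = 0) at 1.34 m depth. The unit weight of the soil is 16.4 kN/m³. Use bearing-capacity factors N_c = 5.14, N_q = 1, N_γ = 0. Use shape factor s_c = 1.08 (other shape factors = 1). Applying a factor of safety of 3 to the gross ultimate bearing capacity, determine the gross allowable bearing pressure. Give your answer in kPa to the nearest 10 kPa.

q_all ≈ 70 kPa

Effective surcharge at the founding depth q = γ·D_f = 16.4 × 1.34 = 21.976 kPa.
q_ult = c·N_c·s_c + q·N_q
     = 36 × 5.14 × 1.08 + 21.976 × 1
     = 199.84 + 21.976 = 221.82 kPa.
q_all = q_ult / FS = 221.82 / 3 = 73.94 kPa.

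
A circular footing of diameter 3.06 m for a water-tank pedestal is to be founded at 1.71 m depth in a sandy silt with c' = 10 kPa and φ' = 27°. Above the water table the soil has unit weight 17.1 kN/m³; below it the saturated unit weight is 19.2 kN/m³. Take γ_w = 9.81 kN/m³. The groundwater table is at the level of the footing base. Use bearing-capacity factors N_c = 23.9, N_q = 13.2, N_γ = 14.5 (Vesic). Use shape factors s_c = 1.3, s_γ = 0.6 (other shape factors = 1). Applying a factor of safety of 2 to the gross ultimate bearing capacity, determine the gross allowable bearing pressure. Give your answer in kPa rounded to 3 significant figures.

q_all ≈ 411 kPa

Overburden at base level: q = 17.1 × 1.71 = 29.241 kPa.
Below the base the soil is submerged, so the ½γBN_γ term uses γ' = 19.2 − 9.81 = 9.39 kN/m³.
Cohesion term c·N_c·s_c = 10 × 23.9 × 1.3 = 310.7 kPa; surcharge term q·N_q = 29.241 × 13.2 = 385.98 kPa; self-weight term 0.5·γ·B·N_γ·s_γ = 0.5 × 9.39 × 3.06 × 14.5 × 0.6 = 124.99 kPa.
q_ult = 310.7 + 385.98 + 124.99 = 821.67 kPa.
q_all = q_ult / FS = 821.67 / 2 = 410.84 kPa.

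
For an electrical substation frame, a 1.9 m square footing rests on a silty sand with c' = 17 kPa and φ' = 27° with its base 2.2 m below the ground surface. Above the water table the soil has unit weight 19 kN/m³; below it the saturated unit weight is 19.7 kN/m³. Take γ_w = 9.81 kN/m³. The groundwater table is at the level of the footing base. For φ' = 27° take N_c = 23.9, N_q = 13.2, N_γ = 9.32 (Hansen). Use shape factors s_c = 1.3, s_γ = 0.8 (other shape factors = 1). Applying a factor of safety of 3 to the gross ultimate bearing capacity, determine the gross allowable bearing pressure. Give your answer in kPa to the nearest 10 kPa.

q_all ≈ 380 kPa

q = γ·D_f = 19 × 2.2 = 41.8 kPa.
For the ½γBN_γ term take γ' = 19.7 − 9.81 = 9.89 kN/m³ (soil below base is submerged).
c·N_c·s_c = 17 × 23.9 × 1.3 = 528.19 kPa
q·N_q = 41.8 × 13.2 = 551.76 kPa
0.5·γ·B·N_γ·s_γ = 0.5 × 9.89 × 1.9 × 9.32 × 0.8 = 70.053 kPa
q_ult = 528.19 + 551.76 + 70.053 = 1150 kPa.
q_all = q_ult / FS = 1150 / 3 = 383.33 kPa.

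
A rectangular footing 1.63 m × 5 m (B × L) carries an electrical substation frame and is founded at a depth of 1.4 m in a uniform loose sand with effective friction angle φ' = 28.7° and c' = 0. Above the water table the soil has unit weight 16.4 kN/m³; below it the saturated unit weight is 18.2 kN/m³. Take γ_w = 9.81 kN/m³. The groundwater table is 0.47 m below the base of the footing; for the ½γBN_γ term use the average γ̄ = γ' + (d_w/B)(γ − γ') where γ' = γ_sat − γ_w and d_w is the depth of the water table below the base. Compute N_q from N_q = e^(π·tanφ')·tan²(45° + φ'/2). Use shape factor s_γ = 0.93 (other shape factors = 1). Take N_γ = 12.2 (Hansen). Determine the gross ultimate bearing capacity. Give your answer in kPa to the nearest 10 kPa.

q_ult ≈ 460 kPa

tan28.7° = 0.5475, so N_q = e^(π×0.5475)·tan²(59.35°) = 5.584 × 2.848 = 15.9.
Effective surcharge at the founding depth q = γ·D_f = 16.4 × 1.4 = 22.96 kPa.
With d_w = 0.47 m < B, γ̄ = 8.39 + (0.47/1.63) × (16.4 − 8.39) = 10.7 kN/m³.
q_ult = q·N_q + 0.5·γ·B·N_γ·s_γ
     = 22.96 × 15.903 + 0.5 × 10.7 × 1.63 × 12.2 × 0.93
     = 365.14 + 98.939 = 464.08 kPa.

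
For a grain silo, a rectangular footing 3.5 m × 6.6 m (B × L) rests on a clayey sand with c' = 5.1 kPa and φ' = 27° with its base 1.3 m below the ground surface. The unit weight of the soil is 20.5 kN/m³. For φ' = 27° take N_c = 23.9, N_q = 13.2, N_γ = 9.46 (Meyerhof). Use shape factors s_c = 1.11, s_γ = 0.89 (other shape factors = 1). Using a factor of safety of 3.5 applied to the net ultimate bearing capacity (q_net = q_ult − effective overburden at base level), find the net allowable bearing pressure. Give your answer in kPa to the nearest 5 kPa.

Effective surcharge at the founding depth q = γ·D_f = 20.5 × 1.3 = 26.65 kPa.
q_ult = c·N_c·s_c + q·N_q + 0.5·γ·B·N_γ·s_γ
     = 5.1 × 23.9 × 1.11 + 26.65 × 13.2 + 0.5 × 20.5 × 3.5 × 9.46 × 0.89
     = 135.3 + 351.78 + 302.05 = 789.12 kPa.
Net ultimate: q_net = 789.12 − 26.65 = 762.47 kPa.
q_all(net) = 762.47 / 3.5 = 217.85 kPa.

q_all(net) ≈ 220 kPa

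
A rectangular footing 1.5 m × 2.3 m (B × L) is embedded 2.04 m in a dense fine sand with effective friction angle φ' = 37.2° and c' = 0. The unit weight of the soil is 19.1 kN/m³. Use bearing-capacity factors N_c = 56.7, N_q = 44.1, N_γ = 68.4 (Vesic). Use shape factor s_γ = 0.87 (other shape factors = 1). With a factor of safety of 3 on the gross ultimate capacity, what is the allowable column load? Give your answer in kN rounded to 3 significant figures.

P_all ≈ 2960 kN

q = γ·D_f = 19.1 × 2.04 = 38.964 kPa.
q·N_q = 38.964 × 44.1 = 1718.3 kPa
0.5·γ·B·N_γ·s_γ = 0.5 × 19.1 × 1.5 × 68.4 × 0.87 = 852.45 kPa
q_ult = 1718.3 + 852.45 = 2570.8 kPa.
Gross allowable pressure q_all = 2570.8 / 3 = 856.92 kPa.
Footing area = 3.45 m², so allowable column load = 856.92 × 3.45 = 2956.4 kN.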